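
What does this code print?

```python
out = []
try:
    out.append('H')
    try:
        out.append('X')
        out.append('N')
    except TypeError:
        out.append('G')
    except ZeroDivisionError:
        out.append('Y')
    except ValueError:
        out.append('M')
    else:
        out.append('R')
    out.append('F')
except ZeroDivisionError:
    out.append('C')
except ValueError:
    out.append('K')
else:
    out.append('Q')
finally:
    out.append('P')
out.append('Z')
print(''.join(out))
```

Execution trace: 'H' (try body) → 'X' (inner try body) → 'N' (inner try body, no exception) → 'R' (inner else) → 'F' (try body, no exception) → 'Q' (else) → 'P' (finally) → 'Z' (after the try/except). Output: HXNRFQPZ

Answer: HXNRFQPZ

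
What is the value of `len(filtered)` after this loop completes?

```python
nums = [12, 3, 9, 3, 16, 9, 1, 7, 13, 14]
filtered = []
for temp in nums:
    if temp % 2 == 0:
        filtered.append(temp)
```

Count even numbers in [12, 3, 9, 3, 16, 9, 1, 7, 13, 14]
`filtered` takes the values: [] → [12] → [12, 16] → [12, 16, 14]
So `len(filtered)` = 3

Answer: 3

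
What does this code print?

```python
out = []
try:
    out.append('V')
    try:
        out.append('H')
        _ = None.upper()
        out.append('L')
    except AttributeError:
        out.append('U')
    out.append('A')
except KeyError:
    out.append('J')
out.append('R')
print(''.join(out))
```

Execution trace: 'V' (try body) → 'H' (inner try body) → 'U' (inner except AttributeError) → 'A' (try body, no exception) → 'R' (after the try/except). Output: VHUAR

Answer: VHUAR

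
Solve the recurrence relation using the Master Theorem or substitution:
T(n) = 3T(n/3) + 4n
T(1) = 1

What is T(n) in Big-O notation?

By Master Theorem: a=3, b=3, f(n)=4n. Since log_3(3) = 1 and f(n) = Θ(n^1), Case 2 applies. T(n) = O(n log n).

Answer: O(n log n)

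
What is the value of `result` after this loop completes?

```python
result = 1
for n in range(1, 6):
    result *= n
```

5! = 120
`result` takes the values: 1 → 2 → 6 → 24 → 120

Answer: 120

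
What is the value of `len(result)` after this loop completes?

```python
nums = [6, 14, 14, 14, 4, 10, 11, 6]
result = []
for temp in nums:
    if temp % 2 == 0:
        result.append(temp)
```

Count even numbers in [6, 14, 14, 14, 4, 10, 11, 6]
`result` takes the values: [] → [6] → [6, 14] → [6, 14, 14] → [6, 14, 14, 14] → [6, 14, 14, 14, 4] → [6, 14, 14, 14, 4, 10] → [6, 14, 14, 14, 4, 10, 6]
So `len(result)` = 7

Answer: 7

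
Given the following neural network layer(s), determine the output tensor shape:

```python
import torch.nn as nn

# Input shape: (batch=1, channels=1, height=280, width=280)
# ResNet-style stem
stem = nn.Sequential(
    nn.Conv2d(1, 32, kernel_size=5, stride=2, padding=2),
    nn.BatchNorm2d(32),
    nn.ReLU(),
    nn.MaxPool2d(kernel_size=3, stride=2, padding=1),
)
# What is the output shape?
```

Input: (1, 1, 280, 280) -> after Conv2d 5x5 stride=2: (1, 32, 140, 140) -> Output: (1, 32, 70, 70)

Answer: (1, 32, 70, 70)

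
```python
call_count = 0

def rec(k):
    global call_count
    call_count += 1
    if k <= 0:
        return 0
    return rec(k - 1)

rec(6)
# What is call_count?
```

Linear recursion stepping by 1: 7 calls from k=6 down to ≤0.

Answer: 7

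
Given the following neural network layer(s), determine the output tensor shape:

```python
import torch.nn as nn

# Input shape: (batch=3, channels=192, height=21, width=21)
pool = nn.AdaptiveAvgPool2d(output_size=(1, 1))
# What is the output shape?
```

Input: (3, 192, 21, 21) -> Output: (3, 192, 1, 1)

Answer: (3, 192, 1, 1)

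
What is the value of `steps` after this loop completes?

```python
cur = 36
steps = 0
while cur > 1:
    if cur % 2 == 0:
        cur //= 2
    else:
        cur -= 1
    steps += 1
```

Steps to reduce 36 to 1
`steps` takes the values: 0 → 1 → 2 → 3 → 4 → 5 → 6

Answer: 6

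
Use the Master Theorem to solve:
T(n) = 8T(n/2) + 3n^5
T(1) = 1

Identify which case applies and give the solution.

a=8, b=2, f(n)=3n^5. log_2(8) = 3. Since c=5 > 3 and the regularity condition holds (8(n/2)^5 = (8/2^5)n^5 with 8/2^5 < 1), Case 3 applies: T(n) = Θ(f(n)) = O(n^5).

Answer: O(n^5) - Case 3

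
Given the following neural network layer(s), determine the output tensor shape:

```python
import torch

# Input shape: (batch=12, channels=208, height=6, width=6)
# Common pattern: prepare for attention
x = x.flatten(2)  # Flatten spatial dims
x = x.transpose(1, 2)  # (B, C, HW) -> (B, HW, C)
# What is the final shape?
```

Input: (12, 208, 6, 6) -> after flatten(2): (12, 208, 36) -> Output: (12, 36, 208)

Answer: (12, 36, 208)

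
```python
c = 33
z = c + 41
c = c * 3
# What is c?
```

Trace:
`c = 33` → c = 33
`z = c + 41` → z = 74
`c = c * 3` → c = 99
So c = 99

Answer: 99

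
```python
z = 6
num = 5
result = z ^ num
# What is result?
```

Trace:
`z = 6` → z = 6
`num = 5` → num = 5
`result = z ^ num` → result = 3
So result = 3

Answer: 3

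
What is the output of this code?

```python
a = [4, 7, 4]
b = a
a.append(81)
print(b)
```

Key concept: basic list aliasing.
Step by step:
`a = [4, 7, 4]` → a = [4, 7, 4]
`b = a` → b = [4, 7, 4] (same object as a)
`a.append(81)` → a = [4, 7, 4, 81] (same object as b); b = [4, 7, 4, 81] (same object as a)
`print(b)` → prints [4, 7, 4, 81]

Answer: [4, 7, 4, 81]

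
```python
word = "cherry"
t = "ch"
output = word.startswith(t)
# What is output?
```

Trace:
`word = "cherry"` → word = 'cherry'
`t = "ch"` → t = 'ch'
`output = word.startswith(t)` → output = True
So output = True

Answer: True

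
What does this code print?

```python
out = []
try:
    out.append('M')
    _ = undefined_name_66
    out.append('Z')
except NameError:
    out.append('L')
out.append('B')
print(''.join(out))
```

Execution trace: 'M' (try body) → 'L' (except NameError) → 'B' (after the try/except). Output: MLB

Answer: MLB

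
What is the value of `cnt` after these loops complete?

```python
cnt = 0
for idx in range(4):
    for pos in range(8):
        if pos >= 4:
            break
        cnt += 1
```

Inner breaks at 4, outer runs 4 times
`cnt` takes the values: 0 → 1 → 2 → 3 → 4 → 5 → 6 → 7 → 8 → 9 → 10 → 11 → 12 → 13 → 14 → 15 → 16

Answer: 16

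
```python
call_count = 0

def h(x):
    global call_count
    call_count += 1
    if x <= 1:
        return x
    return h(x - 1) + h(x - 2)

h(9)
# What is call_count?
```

Calls(x) = 1 + Calls(x-1) + Calls(x-2); Calls(0)=Calls(1)=1. For x=9 this gives 109.

Answer: 109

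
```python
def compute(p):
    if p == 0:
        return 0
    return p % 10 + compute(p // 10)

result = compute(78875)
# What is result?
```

Sum of digits of 78875: 5 + 7 + 8 + 8 + 7 = 35

Answer: 35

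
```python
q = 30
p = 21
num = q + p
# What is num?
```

Trace:
`q = 30` → q = 30
`p = 21` → p = 21
`num = q + p` → num = 51
So num = 51

Answer: 51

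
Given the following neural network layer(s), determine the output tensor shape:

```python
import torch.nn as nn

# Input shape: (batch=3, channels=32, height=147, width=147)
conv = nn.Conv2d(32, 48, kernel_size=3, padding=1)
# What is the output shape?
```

Input: (3, 32, 147, 147) -> Output: (3, 48, 147, 147)

Answer: (3, 48, 147, 147)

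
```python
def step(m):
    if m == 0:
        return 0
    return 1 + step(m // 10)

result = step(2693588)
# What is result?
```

Count of digits of 2693588: 7

Answer: 7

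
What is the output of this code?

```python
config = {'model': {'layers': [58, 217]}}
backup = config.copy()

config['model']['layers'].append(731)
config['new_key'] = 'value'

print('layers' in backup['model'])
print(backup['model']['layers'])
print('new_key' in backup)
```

Key concept: shallow copy gotcha with nested dict.
Step by step:
`config = {'model': {'layers': [58, 217]}}` → config = {'model': {'layers': [58, 217]}}
`backup = config.copy()` → backup = {'model': {'layers': [58, 217]}}
`config['model']['layers'].append(731)` → config = {'model': {'layers': [58, 217, 731]}}; backup = {'model': {'layers': [58, 217, 731]}}
`config['new_key'] = 'value'` → config = {'model': {'layers': [58, 217, 731]}, 'new_key': 'value'}
`print('layers' in backup['model'])` → prints True
`print(backup['model']['layers'])` → prints [58, 217, 731]
`print('new_key' in backup)` → prints False

Answer:
True
[58, 217, 731]
False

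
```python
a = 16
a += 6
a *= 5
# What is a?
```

Trace:
`a = 16` → a = 16
`a += 6` → a = 22
`a *= 5` → a = 110
So a = 110

Answer: 110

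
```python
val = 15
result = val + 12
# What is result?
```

Trace:
`val = 15` → val = 15
`result = val + 12` → result = 27
So result = 27

Answer: 27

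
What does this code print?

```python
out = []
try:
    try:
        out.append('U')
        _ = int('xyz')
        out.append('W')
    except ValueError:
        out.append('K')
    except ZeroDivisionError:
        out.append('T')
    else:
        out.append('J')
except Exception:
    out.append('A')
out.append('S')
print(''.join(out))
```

Execution trace: 'U' (inner try body) → 'K' (inner except ValueError) → 'S' (after the try/except). Output: UKS

Answer: UKS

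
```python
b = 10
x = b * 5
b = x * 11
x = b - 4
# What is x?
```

Trace:
`b = 10` → b = 10
`x = b * 5` → x = 50
`b = x * 11` → b = 550
`x = b - 4` → x = 546
So x = 546

Answer: 546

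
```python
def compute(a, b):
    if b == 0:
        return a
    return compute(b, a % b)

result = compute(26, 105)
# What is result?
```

compute(26, 105) -> compute(105, 26) -> compute(26, 1) -> compute(1, 0) -> 1

Answer: 1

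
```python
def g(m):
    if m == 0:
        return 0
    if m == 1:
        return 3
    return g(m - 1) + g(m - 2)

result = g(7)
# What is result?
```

Build up from base cases: g(0)=0, g(1)=3, g(2)=3, g(3)=6, g(4)=9, g(5)=15, g(6)=24, ..., g(7)=39

Answer: 39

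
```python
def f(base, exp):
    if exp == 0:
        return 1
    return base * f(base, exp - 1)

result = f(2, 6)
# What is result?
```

f(2, 6) = 2 * 2 * 2 * 2 * 2 * 2 = 64

Answer: 64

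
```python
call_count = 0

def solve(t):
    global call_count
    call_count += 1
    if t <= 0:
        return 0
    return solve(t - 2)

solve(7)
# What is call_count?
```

Linear recursion stepping by 2: 5 calls from t=7 down to ≤0.

Answer: 5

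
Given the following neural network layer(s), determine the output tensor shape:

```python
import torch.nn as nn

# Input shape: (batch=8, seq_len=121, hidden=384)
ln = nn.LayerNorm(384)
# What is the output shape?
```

Input: (8, 121, 384) -> Output: (8, 121, 384)

Answer: (8, 121, 384)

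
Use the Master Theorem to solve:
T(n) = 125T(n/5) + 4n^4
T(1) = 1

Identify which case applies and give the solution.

a=125, b=5, f(n)=4n^4. log_5(125) = 3. Since c=4 > 3 and the regularity condition holds (125(n/5)^4 = (125/5^4)n^4 with 125/5^4 < 1), Case 3 applies: T(n) = Θ(f(n)) = O(n^4).

Answer: O(n^4) - Case 3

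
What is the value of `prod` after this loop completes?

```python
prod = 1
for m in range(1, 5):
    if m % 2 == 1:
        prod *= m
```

Product of odd numbers 1 to 4
`prod` takes the values: 1 → 3

Answer: 3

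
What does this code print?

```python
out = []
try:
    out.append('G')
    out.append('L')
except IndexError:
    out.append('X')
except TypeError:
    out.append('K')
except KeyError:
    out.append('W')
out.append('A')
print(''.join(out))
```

Execution trace: 'G' (try body) → 'L' (try body, no exception) → 'A' (after the try/except). Output: GLA

Answer: GLA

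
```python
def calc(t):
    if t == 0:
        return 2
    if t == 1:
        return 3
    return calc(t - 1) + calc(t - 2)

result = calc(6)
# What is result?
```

Build up from base cases: calc(0)=2, calc(1)=3, calc(2)=5, calc(3)=8, calc(4)=13, calc(5)=21, calc(6)=34

Answer: 34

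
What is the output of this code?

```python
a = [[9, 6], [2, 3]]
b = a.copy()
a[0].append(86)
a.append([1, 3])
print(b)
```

Key concept: shallow copy with nested lists.
Step by step:
`a = [[9, 6], [2, 3]]` → a = [[9, 6], [2, 3]]
`b = a.copy()` → b = [[9, 6], [2, 3]]
`a[0].append(86)` → a = [[9, 6, 86], [2, 3]]; b = [[9, 6, 86], [2, 3]]
`a.append([1, 3])` → a = [[9, 6, 86], [2, 3], [1, 3]]
`print(b)` → prints [[9, 6, 86], [2, 3]]

Answer: [[9, 6, 86], [2, 3]]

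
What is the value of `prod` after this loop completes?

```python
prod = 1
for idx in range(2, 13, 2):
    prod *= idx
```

Product of even numbers 2 to 12
`prod` takes the values: 1 → 2 → 8 → 48 → 384 → 3840 → 46080

Answer: 46080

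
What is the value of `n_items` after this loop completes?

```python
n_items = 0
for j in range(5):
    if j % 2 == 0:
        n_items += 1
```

Count numbers divisible by 2 in range(5)
`n_items` takes the values: 0 → 1 → 2 → 3

Answer: 3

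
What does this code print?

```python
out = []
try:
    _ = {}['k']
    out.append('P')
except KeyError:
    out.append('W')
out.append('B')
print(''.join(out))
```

Execution trace: 'W' (except KeyError) → 'B' (after the try/except). Output: WB

Answer: WB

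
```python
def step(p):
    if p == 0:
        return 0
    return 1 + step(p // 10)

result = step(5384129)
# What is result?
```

Count of digits of 5384129: 7

Answer: 7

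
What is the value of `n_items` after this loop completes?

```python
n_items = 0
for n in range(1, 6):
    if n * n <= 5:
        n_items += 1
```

Count numbers where n² ≤ 5
`n_items` takes the values: 0 → 1 → 2

Answer: 2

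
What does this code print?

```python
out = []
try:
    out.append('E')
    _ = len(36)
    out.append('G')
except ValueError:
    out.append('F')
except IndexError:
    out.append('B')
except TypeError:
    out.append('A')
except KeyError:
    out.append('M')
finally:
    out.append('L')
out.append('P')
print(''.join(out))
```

Execution trace: 'E' (try body) → 'A' (except TypeError) → 'L' (finally) → 'P' (after the try/except). Output: EALP

Answer: EALP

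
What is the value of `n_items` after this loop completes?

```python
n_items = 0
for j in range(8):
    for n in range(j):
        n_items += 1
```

Triangle number: 0+1+2+...+7
`n_items` takes the values: 0 → 1 → 2 → 3 → 4 → 5 → 6 → 7 → 8 → 9 → 10 → 11 → 12 → 13 → 14 → 15 → 16 → 17 → 18 → 19 → 20 → 21 → 22 → 23 → 24 → 25 → 26 → 27 → 28

Answer: 28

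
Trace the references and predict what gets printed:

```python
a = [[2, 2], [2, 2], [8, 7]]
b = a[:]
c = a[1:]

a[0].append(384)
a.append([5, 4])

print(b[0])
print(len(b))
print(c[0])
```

Key concept: slice with nested mutation.
Step by step:
`a = [[2, 2], [2, 2], [8, 7]]` → a = [[2, 2], [2, 2], [8, 7]]
`b = a[:]` → b = [[2, 2], [2, 2], [8, 7]]
`c = a[1:]` → c = [[2, 2], [8, 7]]
`a[0].append(384)` → a = [[2, 2, 384], [2, 2], [8, 7]]; b = [[2, 2, 384], [2, 2], [8, 7]]
`a.append([5, 4])` → a = [[2, 2, 384], [2, 2], [8, 7], [5, 4]]
`print(b[0])` → prints [2, 2, 384]
`print(len(b))` → prints 3
`print(c[0])` → prints [2, 2]

Answer:
[2, 2, 384]
3
[2, 2]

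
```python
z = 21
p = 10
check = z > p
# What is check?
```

Trace:
`z = 21` → z = 21
`p = 10` → p = 10
`check = z > p` → check = True
So check = True

Answer: True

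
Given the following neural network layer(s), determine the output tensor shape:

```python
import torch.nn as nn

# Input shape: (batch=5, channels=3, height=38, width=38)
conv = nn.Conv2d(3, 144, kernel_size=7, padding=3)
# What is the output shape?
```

Input: (5, 3, 38, 38) -> Output: (5, 144, 38, 38)

Answer: (5, 144, 38, 38)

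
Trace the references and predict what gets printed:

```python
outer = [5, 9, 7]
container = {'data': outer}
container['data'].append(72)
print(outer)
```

Key concept: dict holds reference to list.
Step by step:
`outer = [5, 9, 7]` → outer = [5, 9, 7]
`container = {'data': outer}` → container = {'data': [5, 9, 7]}
`container['data'].append(72)` → outer = [5, 9, 7, 72]; container = {'data': [5, 9, 7, 72]}
`print(outer)` → prints [5, 9, 7, 72]

Answer: [5, 9, 7, 72]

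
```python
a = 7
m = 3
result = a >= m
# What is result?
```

Trace:
`a = 7` → a = 7
`m = 3` → m = 3
`result = a >= m` → result = True
So result = True

Answer: True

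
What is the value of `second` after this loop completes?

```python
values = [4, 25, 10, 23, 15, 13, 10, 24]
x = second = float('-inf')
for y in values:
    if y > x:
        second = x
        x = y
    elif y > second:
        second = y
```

Second largest (with repeats) in [4, 25, 10, 23, 15, 13, 10, 24]
`second` takes the values: -inf → 4 → 10 → 23 → 24

Answer: 24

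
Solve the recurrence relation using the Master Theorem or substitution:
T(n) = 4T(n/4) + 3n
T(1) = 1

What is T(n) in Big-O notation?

By Master Theorem: a=4, b=4, f(n)=3n. Since log_4(4) = 1 and f(n) = Θ(n^1), Case 2 applies. T(n) = O(n log n).

Answer: O(n log n)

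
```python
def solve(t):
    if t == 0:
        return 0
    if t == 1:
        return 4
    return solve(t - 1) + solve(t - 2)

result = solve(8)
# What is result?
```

Build up from base cases: solve(0)=0, solve(1)=4, solve(2)=4, solve(3)=8, solve(4)=12, solve(5)=20, solve(6)=32, ..., solve(8)=84

Answer: 84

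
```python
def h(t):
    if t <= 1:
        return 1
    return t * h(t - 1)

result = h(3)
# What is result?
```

h(3) = 3 * 2 * 1 = 6

Answer: 6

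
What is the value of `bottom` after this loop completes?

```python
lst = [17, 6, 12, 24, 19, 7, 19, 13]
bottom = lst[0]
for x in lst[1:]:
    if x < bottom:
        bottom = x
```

Minimum of [17, 6, 12, 24, 19, 7, 19, 13]
`bottom` takes the values: 17 → 6

Answer: 6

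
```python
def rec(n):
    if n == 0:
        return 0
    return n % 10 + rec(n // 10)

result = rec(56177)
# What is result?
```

Sum of digits of 56177: 7 + 7 + 1 + 6 + 5 = 26

Answer: 26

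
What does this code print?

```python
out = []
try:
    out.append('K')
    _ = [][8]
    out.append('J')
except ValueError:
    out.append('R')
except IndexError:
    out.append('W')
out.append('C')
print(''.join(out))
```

Execution trace: 'K' (try body) → 'W' (except IndexError) → 'C' (after the try/except). Output: KWC

Answer: KWC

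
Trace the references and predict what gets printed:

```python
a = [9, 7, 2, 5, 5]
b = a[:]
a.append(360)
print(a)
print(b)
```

Key concept: slice [:] creates copy.
Step by step:
`a = [9, 7, 2, 5, 5]` → a = [9, 7, 2, 5, 5]
`b = a[:]` → b = [9, 7, 2, 5, 5]
`a.append(360)` → a = [9, 7, 2, 5, 5, 360]
`print(a)` → prints [9, 7, 2, 5, 5, 360]
`print(b)` → prints [9, 7, 2, 5, 5]

Answer:
[9, 7, 2, 5, 5, 360]
[9, 7, 2, 5, 5]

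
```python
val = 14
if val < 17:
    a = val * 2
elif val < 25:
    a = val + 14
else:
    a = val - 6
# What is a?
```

Trace:
`val = 14` → val = 14
`if val < 17: ...` → val < 17 is True → a = 28
So a = 28

Answer: 28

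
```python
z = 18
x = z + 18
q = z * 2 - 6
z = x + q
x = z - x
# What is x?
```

Trace:
`z = 18` → z = 18
`x = z + 18` → x = 36
`q = z * 2 - 6` → q = 30
`z = x + q` → z = 66
`x = z - x` → x = 30
So x = 30

Answer: 30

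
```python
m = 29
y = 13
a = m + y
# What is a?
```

Trace:
`m = 29` → m = 29
`y = 13` → y = 13
`a = m + y` → a = 42
So a = 42

Answer: 42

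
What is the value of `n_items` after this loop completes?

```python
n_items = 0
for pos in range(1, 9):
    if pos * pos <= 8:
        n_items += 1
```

Count numbers where pos² ≤ 8
`n_items` takes the values: 0 → 1 → 2

Answer: 2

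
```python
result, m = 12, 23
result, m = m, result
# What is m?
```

Trace:
`result, m = 12, 23` → result = 12; m = 23
`result, m = m, result` → result = 23; m = 12
So m = 12

Answer: 12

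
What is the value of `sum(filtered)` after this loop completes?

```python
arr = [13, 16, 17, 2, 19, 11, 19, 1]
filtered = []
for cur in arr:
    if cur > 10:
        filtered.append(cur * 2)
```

Sum of doubled values > 10
`filtered` takes the values: [] → [26] → [26, 32] → [26, 32, 34] → [26, 32, 34, 38] → [26, 32, 34, 38, 22] → [26, 32, 34, 38, 22, 38]
So `sum(filtered)` = 190

Answer: 190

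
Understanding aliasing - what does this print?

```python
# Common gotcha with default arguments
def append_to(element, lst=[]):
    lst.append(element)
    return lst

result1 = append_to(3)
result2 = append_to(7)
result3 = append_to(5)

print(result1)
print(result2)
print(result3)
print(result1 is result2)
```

Key concept: mutable default argument gotcha.
Step by step:
`result1 = append_to(3)` → result1 = [3]
`result2 = append_to(7)` → result1 = [3, 7] (same object as result2); result2 = [3, 7] (same object as result1)
`result3 = append_to(5)` → result1 = [3, 7, 5] (same object as result2, result3); result2 = [3, 7, 5] (same object as result1, result3); result3 = [3, 7, 5] (same object as result1, result2)
`print(result1)` → prints [3, 7, 5]
`print(result2)` → prints [3, 7, 5]
`print(result3)` → prints [3, 7, 5]
`print(result1 is result2)` → prints True

Answer:
[3, 7, 5]
[3, 7, 5]
[3, 7, 5]
True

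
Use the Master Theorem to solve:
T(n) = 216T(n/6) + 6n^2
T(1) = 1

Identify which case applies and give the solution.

a=216, b=6, f(n)=6n^2. log_6(216) = 3. Since c=2 < 3, Case 1 applies: T(n) = Θ(n^log_b(a)) = O(n^3).

Answer: O(n^3) - Case 1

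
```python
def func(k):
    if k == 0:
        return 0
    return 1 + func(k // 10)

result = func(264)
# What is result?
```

Count of digits of 264: 3

Answer: 3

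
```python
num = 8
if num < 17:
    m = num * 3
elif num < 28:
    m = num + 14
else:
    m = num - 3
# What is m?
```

Trace:
`num = 8` → num = 8
`if num < 17: ...` → num < 17 is True → m = 24
So m = 24

Answer: 24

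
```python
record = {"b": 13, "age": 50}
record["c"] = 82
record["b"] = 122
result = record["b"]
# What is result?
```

Trace:
`record = {"b": 13, "age": 50}` → record = {'b': 13, 'age': 50}
`record["c"] = 82` → record = {'b': 13, 'age': 50, 'c': 82}
`record["b"] = 122` → record = {'b': 122, 'age': 50, 'c': 82}
`result = record["b"]` → result = 122
So result = 122

Answer: 122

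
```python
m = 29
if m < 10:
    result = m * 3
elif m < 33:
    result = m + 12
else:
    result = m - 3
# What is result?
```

Trace:
`m = 29` → m = 29
`if m < 10: ...` → m < 10 is False, m < 33 is True → result = 41
So result = 41

Answer: 41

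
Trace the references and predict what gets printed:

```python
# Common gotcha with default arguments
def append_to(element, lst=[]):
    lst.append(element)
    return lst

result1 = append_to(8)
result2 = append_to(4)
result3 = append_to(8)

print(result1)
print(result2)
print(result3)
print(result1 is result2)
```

Key concept: mutable default argument gotcha.
Step by step:
`result1 = append_to(8)` → result1 = [8]
`result2 = append_to(4)` → result1 = [8, 4] (same object as result2); result2 = [8, 4] (same object as result1)
`result3 = append_to(8)` → result1 = [8, 4, 8] (same object as result2, result3); result2 = [8, 4, 8] (same object as result1, result3); result3 = [8, 4, 8] (same object as result1, result2)
`print(result1)` → prints [8, 4, 8]
`print(result2)` → prints [8, 4, 8]
`print(result3)` → prints [8, 4, 8]
`print(result1 is result2)` → prints True

Answer:
[8, 4, 8]
[8, 4, 8]
[8, 4, 8]
True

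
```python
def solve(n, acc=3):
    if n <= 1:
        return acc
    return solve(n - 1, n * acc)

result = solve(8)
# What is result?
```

Accumulator trace (n, acc): (8, 3) -> (7, 24) -> (6, 168) -> (5, 1008) -> (4, 5040) -> (3, 20160) -> (2, 60480) -> (1, 120960) -> return 120960

Answer: 120960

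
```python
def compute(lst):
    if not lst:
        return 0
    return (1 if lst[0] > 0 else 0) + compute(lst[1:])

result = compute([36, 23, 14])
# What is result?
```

Count of positive elements in [36, 23, 14] = 3

Answer: 3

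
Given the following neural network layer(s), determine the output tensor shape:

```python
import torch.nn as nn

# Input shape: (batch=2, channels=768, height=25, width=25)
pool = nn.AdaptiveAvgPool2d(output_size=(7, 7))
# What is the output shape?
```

Input: (2, 768, 25, 25) -> Output: (2, 768, 7, 7)

Answer: (2, 768, 7, 7)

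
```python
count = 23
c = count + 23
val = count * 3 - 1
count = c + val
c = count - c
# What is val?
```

Trace:
`count = 23` → count = 23
`c = count + 23` → c = 46
`val = count * 3 - 1` → val = 68
`count = c + val` → count = 114
`c = count - c` → c = 68
So val = 68

Answer: 68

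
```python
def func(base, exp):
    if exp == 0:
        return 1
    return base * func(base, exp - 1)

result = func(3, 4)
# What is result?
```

func(3, 4) = 3 * 3 * 3 * 3 = 81

Answer: 81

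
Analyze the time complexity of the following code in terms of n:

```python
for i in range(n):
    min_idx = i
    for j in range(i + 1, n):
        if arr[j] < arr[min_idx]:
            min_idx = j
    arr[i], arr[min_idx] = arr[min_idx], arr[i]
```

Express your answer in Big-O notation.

This is Selection sort. Time complexity: O(n²).

Answer: O(n²)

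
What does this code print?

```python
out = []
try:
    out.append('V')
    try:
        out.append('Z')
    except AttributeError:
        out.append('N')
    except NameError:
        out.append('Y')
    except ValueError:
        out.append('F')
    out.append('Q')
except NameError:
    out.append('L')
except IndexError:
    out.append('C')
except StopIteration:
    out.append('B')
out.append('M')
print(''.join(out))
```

Execution trace: 'V' (try body) → 'Z' (inner try body, no exception) → 'Q' (try body, no exception) → 'M' (after the try/except). Output: VZQM

Answer: VZQM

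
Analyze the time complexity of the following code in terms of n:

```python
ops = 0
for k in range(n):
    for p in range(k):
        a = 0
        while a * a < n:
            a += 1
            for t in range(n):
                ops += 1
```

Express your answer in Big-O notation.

Each loop level contributes: n × n × √n × n. Multiplying the contributions gives O(n^3√n).

Answer: O(n^3√n)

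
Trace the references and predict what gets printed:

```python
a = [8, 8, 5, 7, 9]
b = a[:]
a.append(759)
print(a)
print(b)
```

Key concept: slice [:] creates copy.
Step by step:
`a = [8, 8, 5, 7, 9]` → a = [8, 8, 5, 7, 9]
`b = a[:]` → b = [8, 8, 5, 7, 9]
`a.append(759)` → a = [8, 8, 5, 7, 9, 759]
`print(a)` → prints [8, 8, 5, 7, 9, 759]
`print(b)` → prints [8, 8, 5, 7, 9]

Answer:
[8, 8, 5, 7, 9, 759]
[8, 8, 5, 7, 9]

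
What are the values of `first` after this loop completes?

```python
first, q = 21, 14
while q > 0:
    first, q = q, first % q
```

GCD of 21 and 14
`first` takes the values: 21 → 14 → 7

Answer: 7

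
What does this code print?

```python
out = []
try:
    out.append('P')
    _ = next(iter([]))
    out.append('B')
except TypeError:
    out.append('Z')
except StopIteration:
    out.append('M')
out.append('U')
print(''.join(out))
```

Execution trace: 'P' (try body) → 'M' (except StopIteration) → 'U' (after the try/except). Output: PMU

Answer: PMU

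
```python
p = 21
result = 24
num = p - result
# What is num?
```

Trace:
`p = 21` → p = 21
`result = 24` → result = 24
`num = p - result` → num = -3
So num = -3

Answer: -3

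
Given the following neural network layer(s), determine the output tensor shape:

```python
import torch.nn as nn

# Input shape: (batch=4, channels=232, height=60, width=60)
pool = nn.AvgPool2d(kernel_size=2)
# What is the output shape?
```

Input: (4, 232, 60, 60) -> Output: (4, 232, 30, 30)

Answer: (4, 232, 30, 30)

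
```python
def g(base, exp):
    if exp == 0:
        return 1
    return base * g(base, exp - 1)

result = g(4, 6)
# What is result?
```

g(4, 6) = 4 * 4 * 4 * 4 * 4 * 4 = 4096

Answer: 4096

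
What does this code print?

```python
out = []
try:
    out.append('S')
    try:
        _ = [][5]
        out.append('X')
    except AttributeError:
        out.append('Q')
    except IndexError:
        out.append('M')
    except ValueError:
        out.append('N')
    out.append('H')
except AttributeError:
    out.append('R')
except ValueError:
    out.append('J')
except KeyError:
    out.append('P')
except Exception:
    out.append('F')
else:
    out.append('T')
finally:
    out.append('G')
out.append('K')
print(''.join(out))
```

Execution trace: 'S' (try body) → 'M' (inner except IndexError) → 'H' (try body, no exception) → 'T' (else) → 'G' (finally) → 'K' (after the try/except). Output: SMHTGK

Answer: SMHTGK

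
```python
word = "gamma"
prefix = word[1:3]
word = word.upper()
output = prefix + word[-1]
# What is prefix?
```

Trace:
`word = "gamma"` → word = 'gamma'
`prefix = word[1:3]` → prefix = 'am'
`word = word.upper()` → word = 'GAMMA'
`output = prefix + word[-1]` → output = 'amA'
So prefix = 'am'

Answer: 'am'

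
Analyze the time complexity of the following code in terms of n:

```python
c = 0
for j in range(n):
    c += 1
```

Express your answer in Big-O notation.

Each loop level contributes: n. Multiplying the contributions gives O(n).

Answer: O(n)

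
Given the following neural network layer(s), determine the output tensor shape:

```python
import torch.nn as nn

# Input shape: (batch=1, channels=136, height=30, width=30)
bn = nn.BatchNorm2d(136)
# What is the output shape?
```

Input: (1, 136, 30, 30) -> Output: (1, 136, 30, 30)

Answer: (1, 136, 30, 30)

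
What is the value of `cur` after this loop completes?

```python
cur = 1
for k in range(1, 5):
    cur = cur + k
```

Start at 1, add 1 through 4
`cur` takes the values: 1 → 2 → 4 → 7 → 11

Answer: 11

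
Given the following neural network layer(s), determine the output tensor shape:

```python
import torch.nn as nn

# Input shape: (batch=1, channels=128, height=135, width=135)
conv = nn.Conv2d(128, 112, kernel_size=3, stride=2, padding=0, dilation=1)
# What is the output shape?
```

Input: (1, 128, 135, 135) -> Output: (1, 112, 67, 67)

Answer: (1, 112, 67, 67)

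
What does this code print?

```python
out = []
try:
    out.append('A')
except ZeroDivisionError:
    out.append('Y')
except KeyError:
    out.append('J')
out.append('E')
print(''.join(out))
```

Execution trace: 'A' (try body, no exception) → 'E' (after the try/except). Output: AE

Answer: AE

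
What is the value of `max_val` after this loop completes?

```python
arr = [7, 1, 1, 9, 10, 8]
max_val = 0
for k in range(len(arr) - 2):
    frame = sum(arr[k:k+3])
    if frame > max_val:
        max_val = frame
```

Max sum of 3-element window in [7, 1, 1, 9, 10, 8]
`max_val` takes the values: 0 → 9 → 11 → 20 → 27

Answer: 27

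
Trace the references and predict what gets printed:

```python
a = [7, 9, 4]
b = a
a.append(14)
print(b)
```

Key concept: basic list aliasing.
Step by step:
`a = [7, 9, 4]` → a = [7, 9, 4]
`b = a` → b = [7, 9, 4] (same object as a)
`a.append(14)` → a = [7, 9, 4, 14] (same object as b); b = [7, 9, 4, 14] (same object as a)
`print(b)` → prints [7, 9, 4, 14]

Answer: [7, 9, 4, 14]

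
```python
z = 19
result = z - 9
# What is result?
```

Trace:
`z = 19` → z = 19
`result = z - 9` → result = 10
So result = 10

Answer: 10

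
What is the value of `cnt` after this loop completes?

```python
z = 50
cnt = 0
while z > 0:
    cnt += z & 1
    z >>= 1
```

Count set bits in 50 (binary: 0b110010)
`cnt` takes the values: 0 → 1 → 2 → 3

Answer: 3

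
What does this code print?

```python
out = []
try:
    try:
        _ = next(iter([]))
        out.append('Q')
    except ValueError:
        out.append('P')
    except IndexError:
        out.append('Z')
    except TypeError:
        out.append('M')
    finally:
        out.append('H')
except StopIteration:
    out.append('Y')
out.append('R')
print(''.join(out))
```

Execution trace: 'H' (finally) → 'Y' (outer except StopIteration) → 'R' (after the try/except). Output: HYR

Answer: HYR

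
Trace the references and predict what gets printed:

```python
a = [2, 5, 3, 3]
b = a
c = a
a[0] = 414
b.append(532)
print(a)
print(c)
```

Key concept: multiple aliases.
Step by step:
`a = [2, 5, 3, 3]` → a = [2, 5, 3, 3]
`b = a` → b = [2, 5, 3, 3] (same object as a)
`c = a` → c = [2, 5, 3, 3] (same object as a, b)
`a[0] = 414` → a = [414, 5, 3, 3] (same object as b, c); b = [414, 5, 3, 3] (same object as a, c); c = [414, 5, 3, 3] (same object as a, b)
`b.append(532)` → a = [414, 5, 3, 3, 532] (same object as b, c); b = [414, 5, 3, 3, 532] (same object as a, c); c = [414, 5, 3, 3, 532] (same object as a, b)
`print(a)` → prints [414, 5, 3, 3, 532]
`print(c)` → prints [414, 5, 3, 3, 532]

Answer:
[414, 5, 3, 3, 532]
[414, 5, 3, 3, 532]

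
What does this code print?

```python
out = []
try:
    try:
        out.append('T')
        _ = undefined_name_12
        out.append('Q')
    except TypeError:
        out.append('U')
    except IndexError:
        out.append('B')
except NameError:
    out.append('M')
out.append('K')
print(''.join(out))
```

Execution trace: 'T' (try body) → 'M' (outer except NameError) → 'K' (after the try/except). Output: TMK

Answer: TMK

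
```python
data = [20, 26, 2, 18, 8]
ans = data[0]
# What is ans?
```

Trace:
`data = [20, 26, 2, 18, 8]` → data = [20, 26, 2, 18, 8]
`ans = data[0]` → ans = 20
So ans = 20

Answer: 20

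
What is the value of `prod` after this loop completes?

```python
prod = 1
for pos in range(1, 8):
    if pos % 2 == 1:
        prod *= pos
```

Product of odd numbers 1 to 7
`prod` takes the values: 1 → 3 → 15 → 105

Answer: 105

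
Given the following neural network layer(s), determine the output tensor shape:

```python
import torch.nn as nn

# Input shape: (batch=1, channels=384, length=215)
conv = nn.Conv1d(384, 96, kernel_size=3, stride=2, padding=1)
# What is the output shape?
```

Input: (1, 384, 215) -> Output: (1, 96, 108)

Answer: (1, 96, 108)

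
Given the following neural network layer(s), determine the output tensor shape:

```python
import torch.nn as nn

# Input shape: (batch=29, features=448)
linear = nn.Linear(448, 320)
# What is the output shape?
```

Input: (29, 448) -> Output: (29, 320)

Answer: (29, 320)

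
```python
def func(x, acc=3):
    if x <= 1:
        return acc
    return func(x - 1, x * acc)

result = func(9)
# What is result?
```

Accumulator trace (n, acc): (9, 3) -> (8, 27) -> (7, 216) -> (6, 1512) -> (5, 9072) -> (4, 45360) -> (3, 181440) -> (2, 544320) -> (1, 1088640) -> return 1088640

Answer: 1088640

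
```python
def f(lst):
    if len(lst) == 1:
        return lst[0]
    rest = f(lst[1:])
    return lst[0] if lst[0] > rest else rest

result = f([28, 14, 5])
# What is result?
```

Recursive max over [28, 14, 5] = 28

Answer: 28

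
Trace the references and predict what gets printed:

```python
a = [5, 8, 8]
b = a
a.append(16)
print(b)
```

Key concept: basic list aliasing.
Step by step:
`a = [5, 8, 8]` → a = [5, 8, 8]
`b = a` → b = [5, 8, 8] (same object as a)
`a.append(16)` → a = [5, 8, 8, 16] (same object as b); b = [5, 8, 8, 16] (same object as a)
`print(b)` → prints [5, 8, 8, 16]

Answer: [5, 8, 8, 16]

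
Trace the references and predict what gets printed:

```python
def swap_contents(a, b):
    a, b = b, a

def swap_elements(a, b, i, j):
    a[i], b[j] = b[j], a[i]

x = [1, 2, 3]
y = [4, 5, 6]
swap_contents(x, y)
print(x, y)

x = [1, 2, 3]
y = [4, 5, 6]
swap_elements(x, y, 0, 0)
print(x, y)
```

Key concept: parameter rebinding vs mutation.
Step by step:
`x = [1, 2, 3]` → x = [1, 2, 3]
`y = [4, 5, 6]` → y = [4, 5, 6]
`swap_contents(x, y)` → no visible change to tracked variables
`print(x, y)` → prints [1, 2, 3] [4, 5, 6]
`x = [1, 2, 3]` → x = [1, 2, 3]
`y = [4, 5, 6]` → y = [4, 5, 6]
`swap_elements(x, y, 0, 0)` → x = [4, 2, 3]; y = [1, 5, 6]
`print(x, y)` → prints [4, 2, 3] [1, 5, 6]

Answer:
[1, 2, 3] [4, 5, 6]
[4, 2, 3] [1, 5, 6]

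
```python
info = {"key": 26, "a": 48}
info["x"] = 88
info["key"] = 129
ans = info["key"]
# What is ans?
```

Trace:
`info = {"key": 26, "a": 48}` → info = {'key': 26, 'a': 48}
`info["x"] = 88` → info = {'key': 26, 'a': 48, 'x': 88}
`info["key"] = 129` → info = {'key': 129, 'a': 48, 'x': 88}
`ans = info["key"]` → ans = 129
So ans = 129

Answer: 129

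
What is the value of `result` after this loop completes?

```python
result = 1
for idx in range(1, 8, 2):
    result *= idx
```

Product of 1, 3, 5, ... up to 7
`result` takes the values: 1 → 3 → 15 → 105

Answer: 105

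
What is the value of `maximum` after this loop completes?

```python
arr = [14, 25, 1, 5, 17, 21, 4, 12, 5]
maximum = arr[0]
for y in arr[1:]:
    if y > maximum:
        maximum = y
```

Maximum of [14, 25, 1, 5, 17, 21, 4, 12, 5]
`maximum` takes the values: 14 → 25

Answer: 25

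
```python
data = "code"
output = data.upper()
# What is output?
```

Trace:
`data = "code"` → data = 'code'
`output = data.upper()` → output = 'CODE'
So output = 'CODE'

Answer: 'CODE'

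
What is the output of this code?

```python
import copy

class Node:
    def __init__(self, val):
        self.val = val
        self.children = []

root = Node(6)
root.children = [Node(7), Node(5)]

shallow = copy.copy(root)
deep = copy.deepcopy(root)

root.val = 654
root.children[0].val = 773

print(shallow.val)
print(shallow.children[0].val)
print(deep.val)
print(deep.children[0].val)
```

Key concept: deep copy with custom objects.
Step by step:
`root = Node(6)` → root = Node(val=6, children=[])
`root.children = [Node(7), Node(5)]` → root = Node(val=6, children=[Node(val=7, children=[]), Node(val=5, children=[])])
`shallow = copy.copy(root)` → shallow = Node(val=6, children=[Node(val=7, children=[]), Node(val=5, children=[])])
`deep = copy.deepcopy(root)` → deep = Node(val=6, children=[Node(val=7, children=[]), Node(val=5, children=[])])
`root.val = 654` → root = Node(val=654, children=[Node(val=7, children=[]), Node(val=5, children=[])])
`root.children[0].val = 773` → root = Node(val=654, children=[Node(val=773, children=[]), Node(val=5, children=[])]); shallow = Node(val=6, children=[Node(val=773, children=[]), Node(val=5, children=[])])
`print(shallow.val)` → prints 6
`print(shallow.children[0].val)` → prints 773
`print(deep.val)` → prints 6
`print(deep.children[0].val)` → prints 7

Answer:
6
773
6
7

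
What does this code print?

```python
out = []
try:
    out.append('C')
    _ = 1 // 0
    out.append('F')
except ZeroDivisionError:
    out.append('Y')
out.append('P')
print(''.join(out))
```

Execution trace: 'C' (try body) → 'Y' (except ZeroDivisionError) → 'P' (after the try/except). Output: CYP

Answer: CYP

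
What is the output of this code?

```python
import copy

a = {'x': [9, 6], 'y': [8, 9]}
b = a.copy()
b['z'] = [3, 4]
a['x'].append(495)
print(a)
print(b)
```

Key concept: shallow copy of dict with mutable values.
Step by step:
`a = {'x': [9, 6], 'y': [8, 9]}` → a = {'x': [9, 6], 'y': [8, 9]}
`b = a.copy()` → b = {'x': [9, 6], 'y': [8, 9]}
`b['z'] = [3, 4]` → b = {'x': [9, 6], 'y': [8, 9], 'z': [3, 4]}
`a['x'].append(495)` → a = {'x': [9, 6, 495], 'y': [8, 9]}; b = {'x': [9, 6, 495], 'y': [8, 9], 'z': [3, 4]}
`print(a)` → prints {'x': [9, 6, 495], 'y': [8, 9]}
`print(b)` → prints {'x': [9, 6, 495], 'y': [8, 9], 'z': [3, 4]}

Answer:
{'x': [9, 6, 495], 'y': [8, 9]}
{'x': [9, 6, 495], 'y': [8, 9], 'z': [3, 4]}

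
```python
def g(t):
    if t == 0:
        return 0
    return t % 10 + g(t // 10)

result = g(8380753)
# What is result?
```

Sum of digits of 8380753: 3 + 5 + 7 + 0 + 8 + 3 + 8 = 34

Answer: 34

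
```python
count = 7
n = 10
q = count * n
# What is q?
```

Trace:
`count = 7` → count = 7
`n = 10` → n = 10
`q = count * n` → q = 70
So q = 70

Answer: 70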